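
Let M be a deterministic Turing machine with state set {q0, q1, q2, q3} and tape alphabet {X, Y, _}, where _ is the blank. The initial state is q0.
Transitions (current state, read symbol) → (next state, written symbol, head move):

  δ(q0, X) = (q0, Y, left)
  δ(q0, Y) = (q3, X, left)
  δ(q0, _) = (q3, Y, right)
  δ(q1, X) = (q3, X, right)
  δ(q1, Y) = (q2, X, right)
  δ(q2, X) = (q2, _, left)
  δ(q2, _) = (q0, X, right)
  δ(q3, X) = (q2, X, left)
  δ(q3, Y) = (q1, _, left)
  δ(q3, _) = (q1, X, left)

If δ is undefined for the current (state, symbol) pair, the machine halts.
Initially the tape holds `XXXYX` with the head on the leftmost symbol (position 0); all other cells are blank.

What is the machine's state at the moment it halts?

q0 | ___[X]XXYX   read X → write Y, move left, go to q0
q0 | __[_]YXXYX   read _ → write Y, move right, go to q3
q3 | __Y[Y]XXYX   read Y → write _, move left, go to q1
q1 | __[Y]_XXYX   read Y → write X, move right, go to q2
q2 | __X[_]XXYX   read _ → write X, move right, go to q0
q0 | __XX[X]XYX   read X → write Y, move left, go to q0
q0 | __X[X]YXYX   read X → write Y, move left, go to q0
q0 | __[X]YYXYX   read X → write Y, move left, go to q0
q0 | _[_]YYYXYX   read _ → write Y, move right, go to q3
q3 | _Y[Y]YYXYX   read Y → write _, move left, go to q1
q1 | _[Y]_YYXYX   read Y → write X, move right, go to q2
q2 | _X[_]YYXYX   read _ → write X, move right, go to q0
q0 | _XX[Y]YXYX   read Y → write X, move left, go to q3
q3 | _X[X]XYXYX   read X → write X, move left, go to q2
q2 | _[X]XXYXYX   read X → write _, move left, go to q2
q2 | [_]_XXYXYX   read _ → write X, move right, go to q0
q0 | X[_]XXYXYX   read _ → write Y, move right, go to q3
q3 | XY[X]XYXYX   read X → write X, move left, go to q2
q2 | X[Y]XXYXYX
No transition is defined for (q2, Y); M halts in state q2.

q2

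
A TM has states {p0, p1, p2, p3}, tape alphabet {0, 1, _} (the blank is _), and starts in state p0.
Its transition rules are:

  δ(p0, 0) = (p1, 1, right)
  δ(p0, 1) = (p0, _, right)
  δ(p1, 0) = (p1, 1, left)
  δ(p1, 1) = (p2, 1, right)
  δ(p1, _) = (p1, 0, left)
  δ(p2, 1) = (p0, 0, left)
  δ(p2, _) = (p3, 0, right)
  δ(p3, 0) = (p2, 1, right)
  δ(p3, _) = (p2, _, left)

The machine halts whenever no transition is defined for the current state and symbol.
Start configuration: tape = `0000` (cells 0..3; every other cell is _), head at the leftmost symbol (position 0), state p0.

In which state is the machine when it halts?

p2

p0 | [0]000_   read 0 → write 1, move right, go to p1
p1 | 1[0]00_   read 0 → write 1, move left, go to p1
p1 | [1]100_   read 1 → write 1, move right, go to p2
p2 | 1[1]00_   read 1 → write 0, move left, go to p0
p0 | [1]000_   read 1 → write _, move right, go to p0
p0 | _[0]00_   read 0 → write 1, move right, go to p1
p1 | _1[0]0_   read 0 → write 1, move left, go to p1
p1 | _[1]10_   read 1 → write 1, move right, go to p2
p2 | _1[1]0_   read 1 → write 0, move left, go to p0
p0 | _[1]00_   read 1 → write _, move right, go to p0
p0 | __[0]0_   read 0 → write 1, move right, go to p1
p1 | __1[0]_   read 0 → write 1, move left, go to p1
p1 | __[1]1_   read 1 → write 1, move right, go to p2
p2 | __1[1]_   read 1 → write 0, move left, go to p0
p0 | __[1]0_   read 1 → write _, move right, go to p0
p0 | ___[0]_   read 0 → write 1, move right, go to p1
p1 | ___1[_]   read _ → write 0, move left, go to p1
p1 | ___[1]0   read 1 → write 1, move right, go to p2
p2 | ___1[0]
No transition is defined for (p2, 0); M halts in state p2.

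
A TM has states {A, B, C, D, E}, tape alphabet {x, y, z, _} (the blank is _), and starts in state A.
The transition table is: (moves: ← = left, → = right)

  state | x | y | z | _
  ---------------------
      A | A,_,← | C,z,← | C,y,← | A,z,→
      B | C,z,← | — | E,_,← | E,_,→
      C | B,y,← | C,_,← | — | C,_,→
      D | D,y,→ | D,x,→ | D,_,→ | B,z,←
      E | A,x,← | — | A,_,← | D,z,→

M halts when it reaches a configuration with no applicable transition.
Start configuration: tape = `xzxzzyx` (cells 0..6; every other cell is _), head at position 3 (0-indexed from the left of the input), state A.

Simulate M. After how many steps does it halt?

19

state=A head=3 tape=__xzx[z]zyx   (A,z)→(C,y,←)
state=C head=2 tape=__xz[x]yzyx   (C,x)→(B,y,←)
state=B head=1 tape=__x[z]yyzyx   (B,z)→(E,_,←)
state=E head=0 tape=__[x]_yyzyx   (E,x)→(A,x,←)
state=A head=-1 tape=_[_]x_yyzyx   (A,_)→(A,z,→)
state=A head=0 tape=_z[x]_yyzyx   (A,x)→(A,_,←)
state=A head=-1 tape=_[z]__yyzyx   (A,z)→(C,y,←)
state=C head=-2 tape=[_]y__yyzyx   (C,_)→(C,_,→)
state=C head=-1 tape=_[y]__yyzyx   (C,y)→(C,_,←)
state=C head=-2 tape=[_]___yyzyx   (C,_)→(C,_,→)
state=C head=-1 tape=_[_]__yyzyx   (C,_)→(C,_,→)
state=C head=0 tape=__[_]_yyzyx   (C,_)→(C,_,→)
state=C head=1 tape=___[_]yyzyx   (C,_)→(C,_,→)
state=C head=2 tape=____[y]yzyx   (C,y)→(C,_,←)
state=C head=1 tape=___[_]_yzyx   (C,_)→(C,_,→)
state=C head=2 tape=____[_]yzyx   (C,_)→(C,_,→)
state=C head=3 tape=_____[y]zyx   (C,y)→(C,_,←)
state=C head=2 tape=____[_]_zyx   (C,_)→(C,_,→)
state=C head=3 tape=_____[_]zyx   (C,_)→(C,_,→)
state=C head=4 tape=______[z]yx
M halts after 19 transitions.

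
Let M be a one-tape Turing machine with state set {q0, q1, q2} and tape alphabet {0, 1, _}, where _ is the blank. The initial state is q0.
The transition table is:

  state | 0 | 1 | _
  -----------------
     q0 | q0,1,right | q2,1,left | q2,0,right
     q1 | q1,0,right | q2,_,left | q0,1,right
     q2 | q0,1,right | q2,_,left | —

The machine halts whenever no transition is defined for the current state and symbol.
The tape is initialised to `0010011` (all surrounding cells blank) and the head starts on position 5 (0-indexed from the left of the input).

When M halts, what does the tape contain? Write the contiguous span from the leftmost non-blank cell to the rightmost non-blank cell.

0011110

q0 | 00100[1]1_   read 1 → write 1, move left, go to q2
q2 | 0010[0]11_   read 0 → write 1, move right, go to q0
q0 | 00101[1]1_   read 1 → write 1, move left, go to q2
q2 | 0010[1]11_   read 1 → write _, move left, go to q2
q2 | 001[0]_11_   read 0 → write 1, move right, go to q0
q0 | 0011[_]11_   read _ → write 0, move right, go to q2
q2 | 00110[1]1_   read 1 → write _, move left, go to q2
q2 | 0011[0]_1_   read 0 → write 1, move right, go to q0
q0 | 00111[_]1_   read _ → write 0, move right, go to q2
q2 | 001110[1]_   read 1 → write _, move left, go to q2
q2 | 00111[0]__   read 0 → write 1, move right, go to q0
q0 | 001111[_]_   read _ → write 0, move right, go to q2
q2 | 0011110[_]
The non-blank tape span at halt is 0011110.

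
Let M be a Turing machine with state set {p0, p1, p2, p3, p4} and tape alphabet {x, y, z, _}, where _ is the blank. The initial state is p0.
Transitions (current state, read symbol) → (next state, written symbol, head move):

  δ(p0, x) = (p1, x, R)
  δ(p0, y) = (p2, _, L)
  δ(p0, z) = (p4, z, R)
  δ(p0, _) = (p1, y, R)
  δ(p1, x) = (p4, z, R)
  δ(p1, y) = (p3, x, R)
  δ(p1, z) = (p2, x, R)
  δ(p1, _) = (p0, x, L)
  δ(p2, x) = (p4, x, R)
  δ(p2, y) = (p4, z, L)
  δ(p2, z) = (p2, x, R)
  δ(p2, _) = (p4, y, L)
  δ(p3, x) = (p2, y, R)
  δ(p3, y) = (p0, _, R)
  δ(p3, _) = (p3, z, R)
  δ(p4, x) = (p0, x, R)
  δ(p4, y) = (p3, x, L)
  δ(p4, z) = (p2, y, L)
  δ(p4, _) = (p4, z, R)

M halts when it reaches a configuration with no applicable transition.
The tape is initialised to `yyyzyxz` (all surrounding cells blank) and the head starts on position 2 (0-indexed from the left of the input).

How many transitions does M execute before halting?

p0 | _yy[y]zyxz   read y → write _, move L, go to p2
p2 | _y[y]_zyxz   read y → write z, move L, go to p4
p4 | _[y]z_zyxz   read y → write x, move L, go to p3
p3 | [_]xz_zyxz   read _ → write z, move R, go to p3
p3 | z[x]z_zyxz   read x → write y, move R, go to p2
p2 | zy[z]_zyxz   read z → write x, move R, go to p2
p2 | zyx[_]zyxz   read _ → write y, move L, go to p4
p4 | zy[x]yzyxz   read x → write x, move R, go to p0
p0 | zyx[y]zyxz   read y → write _, move L, go to p2
p2 | zy[x]_zyxz   read x → write x, move R, go to p4
p4 | zyx[_]zyxz   read _ → write z, move R, go to p4
p4 | zyxz[z]yxz   read z → write y, move L, go to p2
p2 | zyx[z]yyxz   read z → write x, move R, go to p2
p2 | zyxx[y]yxz   read y → write z, move L, go to p4
p4 | zyx[x]zyxz   read x → write x, move R, go to p0
p0 | zyxx[z]yxz   read z → write z, move R, go to p4
p4 | zyxxz[y]xz   read y → write x, move L, go to p3
p3 | zyxx[z]xxz
M halts after 17 transitions.

17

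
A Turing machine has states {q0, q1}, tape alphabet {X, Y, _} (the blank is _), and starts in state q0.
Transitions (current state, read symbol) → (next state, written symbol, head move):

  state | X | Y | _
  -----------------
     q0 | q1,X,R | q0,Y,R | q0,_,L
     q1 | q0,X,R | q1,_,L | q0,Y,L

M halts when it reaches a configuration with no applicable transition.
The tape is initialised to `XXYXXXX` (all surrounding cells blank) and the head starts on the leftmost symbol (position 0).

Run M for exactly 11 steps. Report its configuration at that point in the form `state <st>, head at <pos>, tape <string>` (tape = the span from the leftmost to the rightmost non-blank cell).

state q1, head at 7, tape XXYXXXXY

state=q0 head=0 tape=[X]XYXXXX_   (q0,X)→(q1,X,R)
state=q1 head=1 tape=X[X]YXXXX_   (q1,X)→(q0,X,R)
state=q0 head=2 tape=XX[Y]XXXX_   (q0,Y)→(q0,Y,R)
state=q0 head=3 tape=XXY[X]XXX_   (q0,X)→(q1,X,R)
state=q1 head=4 tape=XXYX[X]XX_   (q1,X)→(q0,X,R)
state=q0 head=5 tape=XXYXX[X]X_   (q0,X)→(q1,X,R)
state=q1 head=6 tape=XXYXXX[X]_   (q1,X)→(q0,X,R)
state=q0 head=7 tape=XXYXXXX[_]   (q0,_)→(q0,_,L)
state=q0 head=6 tape=XXYXXX[X]_   (q0,X)→(q1,X,R)
state=q1 head=7 tape=XXYXXXX[_]   (q1,_)→(q0,Y,L)
state=q0 head=6 tape=XXYXXX[X]Y   (q0,X)→(q1,X,R)
state=q1 head=7 tape=XXYXXXX[Y]
After 11 steps: state q1, head at 7, tape XXYXXXXY.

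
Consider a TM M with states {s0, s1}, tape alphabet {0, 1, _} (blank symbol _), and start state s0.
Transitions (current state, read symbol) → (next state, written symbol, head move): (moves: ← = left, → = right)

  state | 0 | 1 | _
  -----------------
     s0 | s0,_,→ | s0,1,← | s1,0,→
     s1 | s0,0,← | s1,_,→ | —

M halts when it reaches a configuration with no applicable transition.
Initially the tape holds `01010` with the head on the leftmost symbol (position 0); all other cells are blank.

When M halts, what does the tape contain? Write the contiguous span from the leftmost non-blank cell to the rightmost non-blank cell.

s0 | [0]1010__   read 0 → write _, move →, go to s0
s0 | _[1]010__   read 1 → write 1, move ←, go to s0
s0 | [_]1010__   read _ → write 0, move →, go to s1
s1 | 0[1]010__   read 1 → write _, move →, go to s1
s1 | 0_[0]10__   read 0 → write 0, move ←, go to s0
s0 | 0[_]010__   read _ → write 0, move →, go to s1
s1 | 00[0]10__   read 0 → write 0, move ←, go to s0
s0 | 0[0]010__   read 0 → write _, move →, go to s0
s0 | 0_[0]10__   read 0 → write _, move →, go to s0
s0 | 0__[1]0__   read 1 → write 1, move ←, go to s0
s0 | 0_[_]10__   read _ → write 0, move →, go to s1
s1 | 0_0[1]0__   read 1 → write _, move →, go to s1
s1 | 0_0_[0]__   read 0 → write 0, move ←, go to s0
s0 | 0_0[_]0__   read _ → write 0, move →, go to s1
s1 | 0_00[0]__   read 0 → write 0, move ←, go to s0
s0 | 0_0[0]0__   read 0 → write _, move →, go to s0
s0 | 0_0_[0]__   read 0 → write _, move →, go to s0
s0 | 0_0__[_]_   read _ → write 0, move →, go to s1
s1 | 0_0__0[_]
The non-blank tape span at halt is 0_0__0.

0_0__0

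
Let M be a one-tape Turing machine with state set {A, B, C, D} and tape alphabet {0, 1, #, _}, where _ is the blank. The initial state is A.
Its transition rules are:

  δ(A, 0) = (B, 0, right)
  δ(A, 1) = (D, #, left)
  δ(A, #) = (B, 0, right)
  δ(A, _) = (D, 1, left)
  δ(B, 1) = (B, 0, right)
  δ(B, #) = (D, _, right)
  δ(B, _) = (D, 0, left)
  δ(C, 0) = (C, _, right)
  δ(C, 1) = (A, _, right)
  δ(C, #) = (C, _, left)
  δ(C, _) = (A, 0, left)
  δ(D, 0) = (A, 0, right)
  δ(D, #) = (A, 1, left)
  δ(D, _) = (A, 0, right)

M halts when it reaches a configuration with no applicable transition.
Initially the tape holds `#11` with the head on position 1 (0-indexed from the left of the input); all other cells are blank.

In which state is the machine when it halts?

A | __#[1]1   read 1 → write #, move left, go to D
D | __[#]#1   read # → write 1, move left, go to A
A | _[_]1#1   read _ → write 1, move left, go to D
D | [_]11#1   read _ → write 0, move right, go to A
A | 0[1]1#1   read 1 → write #, move left, go to D
D | [0]#1#1   read 0 → write 0, move right, go to A
A | 0[#]1#1   read # → write 0, move right, go to B
B | 00[1]#1   read 1 → write 0, move right, go to B
B | 000[#]1   read # → write _, move right, go to D
D | 000_[1]
No transition is defined for (D, 1); M halts in state D.

D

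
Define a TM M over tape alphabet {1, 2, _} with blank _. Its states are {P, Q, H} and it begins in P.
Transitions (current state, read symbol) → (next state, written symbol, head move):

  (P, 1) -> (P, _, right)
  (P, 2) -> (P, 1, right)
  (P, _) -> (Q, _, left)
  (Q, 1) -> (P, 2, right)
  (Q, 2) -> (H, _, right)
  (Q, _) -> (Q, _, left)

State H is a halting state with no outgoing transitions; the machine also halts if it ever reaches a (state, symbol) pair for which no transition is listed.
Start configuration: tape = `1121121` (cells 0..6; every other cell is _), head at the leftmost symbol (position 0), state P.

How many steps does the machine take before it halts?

12

state=P head=0 tape=[1]121121_   (P,1)→(P,_,right)
state=P head=1 tape=_[1]21121_   (P,1)→(P,_,right)
state=P head=2 tape=__[2]1121_   (P,2)→(P,1,right)
state=P head=3 tape=__1[1]121_   (P,1)→(P,_,right)
state=P head=4 tape=__1_[1]21_   (P,1)→(P,_,right)
state=P head=5 tape=__1__[2]1_   (P,2)→(P,1,right)
state=P head=6 tape=__1__1[1]_   (P,1)→(P,_,right)
state=P head=7 tape=__1__1_[_]   (P,_)→(Q,_,left)
state=Q head=6 tape=__1__1[_]_   (Q,_)→(Q,_,left)
state=Q head=5 tape=__1__[1]__   (Q,1)→(P,2,right)
state=P head=6 tape=__1__2[_]_   (P,_)→(Q,_,left)
state=Q head=5 tape=__1__[2]__   (Q,2)→(H,_,right)
state=H head=6 tape=__1___[_]_
M halts after 12 transitions.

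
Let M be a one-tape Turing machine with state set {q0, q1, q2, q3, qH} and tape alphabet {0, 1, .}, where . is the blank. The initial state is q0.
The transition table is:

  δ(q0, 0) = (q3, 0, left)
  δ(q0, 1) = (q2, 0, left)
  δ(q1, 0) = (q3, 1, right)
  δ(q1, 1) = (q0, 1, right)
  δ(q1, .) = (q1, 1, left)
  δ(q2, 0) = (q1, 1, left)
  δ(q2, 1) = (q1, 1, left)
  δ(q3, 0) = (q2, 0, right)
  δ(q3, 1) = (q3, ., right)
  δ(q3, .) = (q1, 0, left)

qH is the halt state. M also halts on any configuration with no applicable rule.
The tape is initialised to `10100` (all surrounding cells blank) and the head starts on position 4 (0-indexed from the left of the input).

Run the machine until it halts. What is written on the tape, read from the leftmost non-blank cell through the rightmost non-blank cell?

11.1.0

state=q0 head=4 tape=1010[0]..   (q0,0)→(q3,0,left)
state=q3 head=3 tape=101[0]0..   (q3,0)→(q2,0,right)
state=q2 head=4 tape=1010[0]..   (q2,0)→(q1,1,left)
state=q1 head=3 tape=101[0]1..   (q1,0)→(q3,1,right)
state=q3 head=4 tape=1011[1]..   (q3,1)→(q3,.,right)
state=q3 head=5 tape=1011.[.].   (q3,.)→(q1,0,left)
state=q1 head=4 tape=1011[.]0.   (q1,.)→(q1,1,left)
state=q1 head=3 tape=101[1]10.   (q1,1)→(q0,1,right)
state=q0 head=4 tape=1011[1]0.   (q0,1)→(q2,0,left)
state=q2 head=3 tape=101[1]00.   (q2,1)→(q1,1,left)
state=q1 head=2 tape=10[1]100.   (q1,1)→(q0,1,right)
state=q0 head=3 tape=101[1]00.   (q0,1)→(q2,0,left)
state=q2 head=2 tape=10[1]000.   (q2,1)→(q1,1,left)
state=q1 head=1 tape=1[0]1000.   (q1,0)→(q3,1,right)
state=q3 head=2 tape=11[1]000.   (q3,1)→(q3,.,right)
state=q3 head=3 tape=11.[0]00.   (q3,0)→(q2,0,right)
state=q2 head=4 tape=11.0[0]0.   (q2,0)→(q1,1,left)
state=q1 head=3 tape=11.[0]10.   (q1,0)→(q3,1,right)
state=q3 head=4 tape=11.1[1]0.   (q3,1)→(q3,.,right)
state=q3 head=5 tape=11.1.[0].   (q3,0)→(q2,0,right)
state=q2 head=6 tape=11.1.0[.]
The non-blank tape span at halt is 11.1.0.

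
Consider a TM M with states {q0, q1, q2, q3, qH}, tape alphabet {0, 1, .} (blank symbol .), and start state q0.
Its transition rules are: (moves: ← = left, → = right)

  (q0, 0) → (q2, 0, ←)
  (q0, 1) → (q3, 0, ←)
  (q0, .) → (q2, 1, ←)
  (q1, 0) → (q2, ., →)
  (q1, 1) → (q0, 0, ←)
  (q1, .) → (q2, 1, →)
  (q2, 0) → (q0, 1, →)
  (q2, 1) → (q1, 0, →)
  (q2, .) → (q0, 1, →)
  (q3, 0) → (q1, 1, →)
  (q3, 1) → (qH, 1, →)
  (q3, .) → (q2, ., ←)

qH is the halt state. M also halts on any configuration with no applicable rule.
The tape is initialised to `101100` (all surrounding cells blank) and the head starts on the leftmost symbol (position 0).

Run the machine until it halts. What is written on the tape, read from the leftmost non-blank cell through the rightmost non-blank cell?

0.0.10100

state=q0 head=0 tape=...[1]01100   (q0,1)→(q3,0,←)
state=q3 head=-1 tape=..[.]001100   (q3,.)→(q2,.,←)
state=q2 head=-2 tape=.[.].001100   (q2,.)→(q0,1,→)
state=q0 head=-1 tape=.1[.]001100   (q0,.)→(q2,1,←)
state=q2 head=-2 tape=.[1]1001100   (q2,1)→(q1,0,→)
state=q1 head=-1 tape=.0[1]001100   (q1,1)→(q0,0,←)
state=q0 head=-2 tape=.[0]0001100   (q0,0)→(q2,0,←)
state=q2 head=-3 tape=[.]00001100   (q2,.)→(q0,1,→)
state=q0 head=-2 tape=1[0]0001100   (q0,0)→(q2,0,←)
state=q2 head=-3 tape=[1]00001100   (q2,1)→(q1,0,→)
state=q1 head=-2 tape=0[0]0001100   (q1,0)→(q2,.,→)
state=q2 head=-1 tape=0.[0]001100   (q2,0)→(q0,1,→)
state=q0 head=0 tape=0.1[0]01100   (q0,0)→(q2,0,←)
state=q2 head=-1 tape=0.[1]001100   (q2,1)→(q1,0,→)
state=q1 head=0 tape=0.0[0]01100   (q1,0)→(q2,.,→)
state=q2 head=1 tape=0.0.[0]1100   (q2,0)→(q0,1,→)
state=q0 head=2 tape=0.0.1[1]100   (q0,1)→(q3,0,←)
state=q3 head=1 tape=0.0.[1]0100   (q3,1)→(qH,1,→)
state=qH head=2 tape=0.0.1[0]100
The non-blank tape span at halt is 0.0.10100.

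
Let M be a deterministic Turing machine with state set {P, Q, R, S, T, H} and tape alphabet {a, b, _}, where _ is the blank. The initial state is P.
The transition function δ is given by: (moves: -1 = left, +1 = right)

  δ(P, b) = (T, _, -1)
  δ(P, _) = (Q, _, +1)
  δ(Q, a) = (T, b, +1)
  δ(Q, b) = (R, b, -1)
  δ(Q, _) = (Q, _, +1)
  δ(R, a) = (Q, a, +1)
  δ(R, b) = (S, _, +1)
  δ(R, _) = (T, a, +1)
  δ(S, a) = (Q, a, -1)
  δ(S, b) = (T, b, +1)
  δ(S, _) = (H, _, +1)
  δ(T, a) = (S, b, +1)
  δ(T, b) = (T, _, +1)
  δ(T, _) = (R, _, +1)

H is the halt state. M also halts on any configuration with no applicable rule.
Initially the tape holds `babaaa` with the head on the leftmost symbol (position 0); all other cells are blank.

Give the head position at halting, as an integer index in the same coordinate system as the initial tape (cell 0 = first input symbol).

7

state=P head=0 tape=_[b]abaaa__   (P,b)→(T,_,-1)
state=T head=-1 tape=[_]_abaaa__   (T,_)→(R,_,+1)
state=R head=0 tape=_[_]abaaa__   (R,_)→(T,a,+1)
state=T head=1 tape=_a[a]baaa__   (T,a)→(S,b,+1)
state=S head=2 tape=_ab[b]aaa__   (S,b)→(T,b,+1)
state=T head=3 tape=_abb[a]aa__   (T,a)→(S,b,+1)
state=S head=4 tape=_abbb[a]a__   (S,a)→(Q,a,-1)
state=Q head=3 tape=_abb[b]aa__   (Q,b)→(R,b,-1)
state=R head=2 tape=_ab[b]baa__   (R,b)→(S,_,+1)
state=S head=3 tape=_ab_[b]aa__   (S,b)→(T,b,+1)
state=T head=4 tape=_ab_b[a]a__   (T,a)→(S,b,+1)
state=S head=5 tape=_ab_bb[a]__   (S,a)→(Q,a,-1)
state=Q head=4 tape=_ab_b[b]a__   (Q,b)→(R,b,-1)
state=R head=3 tape=_ab_[b]ba__   (R,b)→(S,_,+1)
state=S head=4 tape=_ab__[b]a__   (S,b)→(T,b,+1)
state=T head=5 tape=_ab__b[a]__   (T,a)→(S,b,+1)
state=S head=6 tape=_ab__bb[_]_   (S,_)→(H,_,+1)
state=H head=7 tape=_ab__bb_[_]
At halt the head is at cell 7.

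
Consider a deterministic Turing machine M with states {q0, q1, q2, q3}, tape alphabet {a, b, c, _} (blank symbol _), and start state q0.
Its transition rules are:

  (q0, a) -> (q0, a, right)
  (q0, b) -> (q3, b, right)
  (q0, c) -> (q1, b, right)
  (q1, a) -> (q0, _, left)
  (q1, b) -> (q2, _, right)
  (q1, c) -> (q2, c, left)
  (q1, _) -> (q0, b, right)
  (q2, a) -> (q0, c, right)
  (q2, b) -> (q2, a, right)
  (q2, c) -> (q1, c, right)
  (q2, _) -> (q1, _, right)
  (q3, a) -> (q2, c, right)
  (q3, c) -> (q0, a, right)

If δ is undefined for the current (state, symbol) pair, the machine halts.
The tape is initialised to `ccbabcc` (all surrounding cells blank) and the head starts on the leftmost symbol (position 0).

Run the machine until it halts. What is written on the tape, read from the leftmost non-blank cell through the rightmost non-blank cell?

q0 | [c]cbabcc__   read c → write b, move right, go to q1
q1 | b[c]babcc__   read c → write c, move left, go to q2
q2 | [b]cbabcc__   read b → write a, move right, go to q2
q2 | a[c]babcc__   read c → write c, move right, go to q1
q1 | ac[b]abcc__   read b → write _, move right, go to q2
q2 | ac_[a]bcc__   read a → write c, move right, go to q0
q0 | ac_c[b]cc__   read b → write b, move right, go to q3
q3 | ac_cb[c]c__   read c → write a, move right, go to q0
q0 | ac_cba[c]__   read c → write b, move right, go to q1
q1 | ac_cbab[_]_   read _ → write b, move right, go to q0
q0 | ac_cbabb[_]
The non-blank tape span at halt is ac_cbabb.

ac_cbabb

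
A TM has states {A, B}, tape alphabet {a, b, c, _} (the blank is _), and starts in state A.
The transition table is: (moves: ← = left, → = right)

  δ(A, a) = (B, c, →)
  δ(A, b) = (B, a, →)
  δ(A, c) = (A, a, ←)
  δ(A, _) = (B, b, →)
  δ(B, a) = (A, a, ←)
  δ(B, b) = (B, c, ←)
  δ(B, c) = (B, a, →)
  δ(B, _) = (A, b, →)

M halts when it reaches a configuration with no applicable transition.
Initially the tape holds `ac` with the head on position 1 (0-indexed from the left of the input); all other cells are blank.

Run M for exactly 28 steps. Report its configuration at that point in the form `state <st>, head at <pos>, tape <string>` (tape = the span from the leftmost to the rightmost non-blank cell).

A | ____a[c]   read c → write a, move ←, go to A
A | ____[a]a   read a → write c, move →, go to B
B | ____c[a]   read a → write a, move ←, go to A
A | ____[c]a   read c → write a, move ←, go to A
A | ___[_]aa   read _ → write b, move →, go to B
B | ___b[a]a   read a → write a, move ←, go to A
A | ___[b]aa   read b → write a, move →, go to B
B | ___a[a]a   read a → write a, move ←, go to A
A | ___[a]aa   read a → write c, move →, go to B
B | ___c[a]a   read a → write a, move ←, go to A
A | ___[c]aa   read c → write a, move ←, go to A
A | __[_]aaa   read _ → write b, move →, go to B
B | __b[a]aa   read a → write a, move ←, go to A
A | __[b]aaa   read b → write a, move →, go to B
B | __a[a]aa   read a → write a, move ←, go to A
A | __[a]aaa   read a → write c, move →, go to B
B | __c[a]aa   read a → write a, move ←, go to A
A | __[c]aaa   read c → write a, move ←, go to A
A | _[_]aaaa   read _ → write b, move →, go to B
B | _b[a]aaa   read a → write a, move ←, go to A
A | _[b]aaaa   read b → write a, move →, go to B
B | _a[a]aaa   read a → write a, move ←, go to A
A | _[a]aaaa   read a → write c, move →, go to B
B | _c[a]aaa   read a → write a, move ←, go to A
A | _[c]aaaa   read c → write a, move ←, go to A
A | [_]aaaaa   read _ → write b, move →, go to B
B | b[a]aaaa   read a → write a, move ←, go to A
A | [b]aaaaa   read b → write a, move →, go to B
B | a[a]aaaa
After 28 steps: state B, head at -3, tape aaaaaa.

state B, head at -3, tape aaaaaa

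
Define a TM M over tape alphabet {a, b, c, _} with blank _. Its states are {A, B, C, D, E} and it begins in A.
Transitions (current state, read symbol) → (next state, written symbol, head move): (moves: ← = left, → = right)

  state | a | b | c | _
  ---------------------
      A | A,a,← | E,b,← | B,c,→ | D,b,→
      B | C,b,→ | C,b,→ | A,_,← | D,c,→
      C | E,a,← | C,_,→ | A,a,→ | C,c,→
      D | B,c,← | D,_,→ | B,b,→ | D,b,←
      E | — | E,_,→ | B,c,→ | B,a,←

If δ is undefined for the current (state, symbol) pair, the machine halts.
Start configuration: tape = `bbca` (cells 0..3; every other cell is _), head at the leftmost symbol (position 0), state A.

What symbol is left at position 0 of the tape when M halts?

_

state=A head=0 tape=___[b]bca   (A,b)→(E,b,←)
state=E head=-1 tape=__[_]bbca   (E,_)→(B,a,←)
state=B head=-2 tape=_[_]abbca   (B,_)→(D,c,→)
state=D head=-1 tape=_c[a]bbca   (D,a)→(B,c,←)
state=B head=-2 tape=_[c]cbbca   (B,c)→(A,_,←)
state=A head=-3 tape=[_]_cbbca   (A,_)→(D,b,→)
state=D head=-2 tape=b[_]cbbca   (D,_)→(D,b,←)
state=D head=-3 tape=[b]bcbbca   (D,b)→(D,_,→)
state=D head=-2 tape=_[b]cbbca   (D,b)→(D,_,→)
state=D head=-1 tape=__[c]bbca   (D,c)→(B,b,→)
state=B head=0 tape=__b[b]bca   (B,b)→(C,b,→)
state=C head=1 tape=__bb[b]ca   (C,b)→(C,_,→)
state=C head=2 tape=__bb_[c]a   (C,c)→(A,a,→)
state=A head=3 tape=__bb_a[a]   (A,a)→(A,a,←)
state=A head=2 tape=__bb_[a]a   (A,a)→(A,a,←)
state=A head=1 tape=__bb[_]aa   (A,_)→(D,b,→)
state=D head=2 tape=__bbb[a]a   (D,a)→(B,c,←)
state=B head=1 tape=__bb[b]ca   (B,b)→(C,b,→)
state=C head=2 tape=__bbb[c]a   (C,c)→(A,a,→)
state=A head=3 tape=__bbba[a]   (A,a)→(A,a,←)
state=A head=2 tape=__bbb[a]a   (A,a)→(A,a,←)
state=A head=1 tape=__bb[b]aa   (A,b)→(E,b,←)
state=E head=0 tape=__b[b]baa   (E,b)→(E,_,→)
state=E head=1 tape=__b_[b]aa   (E,b)→(E,_,→)
state=E head=2 tape=__b__[a]a
Cell 0 holds _ when M halts.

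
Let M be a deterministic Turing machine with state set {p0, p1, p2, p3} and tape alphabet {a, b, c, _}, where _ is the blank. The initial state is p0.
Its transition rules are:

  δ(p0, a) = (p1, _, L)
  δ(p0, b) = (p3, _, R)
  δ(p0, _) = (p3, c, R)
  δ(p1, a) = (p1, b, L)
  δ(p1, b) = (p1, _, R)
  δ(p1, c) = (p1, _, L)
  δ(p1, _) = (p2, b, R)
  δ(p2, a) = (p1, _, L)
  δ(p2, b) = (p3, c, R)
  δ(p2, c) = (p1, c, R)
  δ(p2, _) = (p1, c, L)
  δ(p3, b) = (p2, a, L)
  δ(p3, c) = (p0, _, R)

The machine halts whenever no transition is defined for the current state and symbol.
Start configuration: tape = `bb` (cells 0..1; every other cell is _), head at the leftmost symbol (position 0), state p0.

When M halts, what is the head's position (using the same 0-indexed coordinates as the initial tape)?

2

p0 | _[b]b_   read b → write _, move R, go to p3
p3 | __[b]_   read b → write a, move L, go to p2
p2 | _[_]a_   read _ → write c, move L, go to p1
p1 | [_]ca_   read _ → write b, move R, go to p2
p2 | b[c]a_   read c → write c, move R, go to p1
p1 | bc[a]_   read a → write b, move L, go to p1
p1 | b[c]b_   read c → write _, move L, go to p1
p1 | [b]_b_   read b → write _, move R, go to p1
p1 | _[_]b_   read _ → write b, move R, go to p2
p2 | _b[b]_   read b → write c, move R, go to p3
p3 | _bc[_]
At halt the head is at cell 2.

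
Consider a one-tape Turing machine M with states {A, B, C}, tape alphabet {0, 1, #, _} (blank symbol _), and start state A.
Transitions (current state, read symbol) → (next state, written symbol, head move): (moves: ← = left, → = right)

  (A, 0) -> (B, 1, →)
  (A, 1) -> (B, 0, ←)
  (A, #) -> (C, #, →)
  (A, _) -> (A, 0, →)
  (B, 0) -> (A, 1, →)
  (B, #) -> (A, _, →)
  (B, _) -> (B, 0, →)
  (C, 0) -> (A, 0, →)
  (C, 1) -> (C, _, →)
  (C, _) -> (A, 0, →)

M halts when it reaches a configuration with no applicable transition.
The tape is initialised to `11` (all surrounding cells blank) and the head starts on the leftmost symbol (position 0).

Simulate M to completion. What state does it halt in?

B

A | _[1]1   read 1 → write 0, move ←, go to B
B | [_]01   read _ → write 0, move →, go to B
B | 0[0]1   read 0 → write 1, move →, go to A
A | 01[1]   read 1 → write 0, move ←, go to B
B | 0[1]0
No transition is defined for (B, 1); M halts in state B.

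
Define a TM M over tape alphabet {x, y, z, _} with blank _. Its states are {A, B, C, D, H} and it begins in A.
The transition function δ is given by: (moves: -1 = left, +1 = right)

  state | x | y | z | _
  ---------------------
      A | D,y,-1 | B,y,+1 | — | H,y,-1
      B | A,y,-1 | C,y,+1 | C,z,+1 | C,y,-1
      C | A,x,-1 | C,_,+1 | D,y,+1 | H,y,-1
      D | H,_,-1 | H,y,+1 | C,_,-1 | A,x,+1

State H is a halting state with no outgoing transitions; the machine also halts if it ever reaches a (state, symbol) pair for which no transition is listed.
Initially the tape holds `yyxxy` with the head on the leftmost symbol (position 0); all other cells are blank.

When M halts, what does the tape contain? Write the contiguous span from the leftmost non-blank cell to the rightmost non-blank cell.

yyyy_y

A | [y]yxxy_   read y → write y, move +1, go to B
B | y[y]xxy_   read y → write y, move +1, go to C
C | yy[x]xy_   read x → write x, move -1, go to A
A | y[y]xxy_   read y → write y, move +1, go to B
B | yy[x]xy_   read x → write y, move -1, go to A
A | y[y]yxy_   read y → write y, move +1, go to B
B | yy[y]xy_   read y → write y, move +1, go to C
C | yyy[x]y_   read x → write x, move -1, go to A
A | yy[y]xy_   read y → write y, move +1, go to B
B | yyy[x]y_   read x → write y, move -1, go to A
A | yy[y]yy_   read y → write y, move +1, go to B
B | yyy[y]y_   read y → write y, move +1, go to C
C | yyyy[y]_   read y → write _, move +1, go to C
C | yyyy_[_]   read _ → write y, move -1, go to H
H | yyyy[_]y
The non-blank tape span at halt is yyyy_y.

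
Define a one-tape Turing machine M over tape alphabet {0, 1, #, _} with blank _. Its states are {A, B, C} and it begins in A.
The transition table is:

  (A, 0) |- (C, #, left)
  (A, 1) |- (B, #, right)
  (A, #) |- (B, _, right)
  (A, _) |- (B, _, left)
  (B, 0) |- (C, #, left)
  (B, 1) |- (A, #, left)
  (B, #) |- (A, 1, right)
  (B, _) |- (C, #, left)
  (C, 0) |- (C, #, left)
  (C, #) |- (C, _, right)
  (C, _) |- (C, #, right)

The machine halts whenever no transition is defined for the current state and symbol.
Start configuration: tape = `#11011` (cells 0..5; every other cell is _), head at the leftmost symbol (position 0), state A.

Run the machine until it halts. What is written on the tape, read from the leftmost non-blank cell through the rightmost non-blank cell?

#_#_1011

A | __[#]11011   read # → write _, move right, go to B
B | ___[1]1011   read 1 → write #, move left, go to A
A | __[_]#1011   read _ → write _, move left, go to B
B | _[_]_#1011   read _ → write #, move left, go to C
C | [_]#_#1011   read _ → write #, move right, go to C
C | #[#]_#1011   read # → write _, move right, go to C
C | #_[_]#1011   read _ → write #, move right, go to C
C | #_#[#]1011   read # → write _, move right, go to C
C | #_#_[1]011
The non-blank tape span at halt is #_#_1011.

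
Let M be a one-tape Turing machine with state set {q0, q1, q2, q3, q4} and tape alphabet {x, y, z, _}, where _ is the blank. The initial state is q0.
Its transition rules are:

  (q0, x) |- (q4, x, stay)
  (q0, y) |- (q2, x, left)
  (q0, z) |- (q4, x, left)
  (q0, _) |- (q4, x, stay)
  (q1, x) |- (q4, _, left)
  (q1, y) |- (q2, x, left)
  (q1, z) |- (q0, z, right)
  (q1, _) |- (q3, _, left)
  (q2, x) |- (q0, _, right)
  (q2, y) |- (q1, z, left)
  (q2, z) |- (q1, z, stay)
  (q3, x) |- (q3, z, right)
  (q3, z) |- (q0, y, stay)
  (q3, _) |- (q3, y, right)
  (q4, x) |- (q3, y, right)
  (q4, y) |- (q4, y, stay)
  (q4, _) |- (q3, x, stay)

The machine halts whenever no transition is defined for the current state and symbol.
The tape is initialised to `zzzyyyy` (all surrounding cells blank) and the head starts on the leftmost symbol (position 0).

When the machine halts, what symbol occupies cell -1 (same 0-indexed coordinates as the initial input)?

z

state=q0 head=0 tape=_[z]zzyyyy   (q0,z)→(q4,x,left)
state=q4 head=-1 tape=[_]xzzyyyy   (q4,_)→(q3,x,stay)
state=q3 head=-1 tape=[x]xzzyyyy   (q3,x)→(q3,z,right)
state=q3 head=0 tape=z[x]zzyyyy   (q3,x)→(q3,z,right)
state=q3 head=1 tape=zz[z]zyyyy   (q3,z)→(q0,y,stay)
state=q0 head=1 tape=zz[y]zyyyy   (q0,y)→(q2,x,left)
state=q2 head=0 tape=z[z]xzyyyy   (q2,z)→(q1,z,stay)
state=q1 head=0 tape=z[z]xzyyyy   (q1,z)→(q0,z,right)
state=q0 head=1 tape=zz[x]zyyyy   (q0,x)→(q4,x,stay)
state=q4 head=1 tape=zz[x]zyyyy   (q4,x)→(q3,y,right)
state=q3 head=2 tape=zzy[z]yyyy   (q3,z)→(q0,y,stay)
state=q0 head=2 tape=zzy[y]yyyy   (q0,y)→(q2,x,left)
state=q2 head=1 tape=zz[y]xyyyy   (q2,y)→(q1,z,left)
state=q1 head=0 tape=z[z]zxyyyy   (q1,z)→(q0,z,right)
state=q0 head=1 tape=zz[z]xyyyy   (q0,z)→(q4,x,left)
state=q4 head=0 tape=z[z]xxyyyy
Cell -1 holds z when M halts.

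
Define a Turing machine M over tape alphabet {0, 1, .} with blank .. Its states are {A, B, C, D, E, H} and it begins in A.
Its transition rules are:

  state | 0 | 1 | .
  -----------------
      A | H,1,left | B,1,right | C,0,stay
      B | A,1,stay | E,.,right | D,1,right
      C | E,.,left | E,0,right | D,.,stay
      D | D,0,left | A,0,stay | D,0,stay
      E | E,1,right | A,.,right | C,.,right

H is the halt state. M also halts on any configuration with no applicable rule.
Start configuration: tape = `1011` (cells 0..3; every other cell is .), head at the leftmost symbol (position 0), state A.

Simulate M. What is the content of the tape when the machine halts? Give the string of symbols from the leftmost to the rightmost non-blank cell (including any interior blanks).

state=A head=0 tape=[1]011.   (A,1)→(B,1,right)
state=B head=1 tape=1[0]11.   (B,0)→(A,1,stay)
state=A head=1 tape=1[1]11.   (A,1)→(B,1,right)
state=B head=2 tape=11[1]1.   (B,1)→(E,.,right)
state=E head=3 tape=11.[1].   (E,1)→(A,.,right)
state=A head=4 tape=11..[.]   (A,.)→(C,0,stay)
state=C head=4 tape=11..[0]   (C,0)→(E,.,left)
state=E head=3 tape=11.[.].   (E,.)→(C,.,right)
state=C head=4 tape=11..[.]   (C,.)→(D,.,stay)
state=D head=4 tape=11..[.]   (D,.)→(D,0,stay)
state=D head=4 tape=11..[0]   (D,0)→(D,0,left)
state=D head=3 tape=11.[.]0   (D,.)→(D,0,stay)
state=D head=3 tape=11.[0]0   (D,0)→(D,0,left)
state=D head=2 tape=11[.]00   (D,.)→(D,0,stay)
state=D head=2 tape=11[0]00   (D,0)→(D,0,left)
state=D head=1 tape=1[1]000   (D,1)→(A,0,stay)
state=A head=1 tape=1[0]000   (A,0)→(H,1,left)
state=H head=0 tape=[1]1000
The non-blank tape span at halt is 11000.

11000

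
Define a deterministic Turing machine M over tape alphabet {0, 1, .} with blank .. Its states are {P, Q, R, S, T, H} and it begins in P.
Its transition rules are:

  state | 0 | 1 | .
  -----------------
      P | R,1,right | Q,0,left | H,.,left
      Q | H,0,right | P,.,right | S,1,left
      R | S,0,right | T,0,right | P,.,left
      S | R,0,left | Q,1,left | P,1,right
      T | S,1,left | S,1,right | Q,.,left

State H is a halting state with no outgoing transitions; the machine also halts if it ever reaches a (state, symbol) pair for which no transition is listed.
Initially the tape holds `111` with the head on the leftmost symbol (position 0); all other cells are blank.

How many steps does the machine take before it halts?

9

state=P head=0 tape=..[1]11   (P,1)→(Q,0,left)
state=Q head=-1 tape=.[.]011   (Q,.)→(S,1,left)
state=S head=-2 tape=[.]1011   (S,.)→(P,1,right)
state=P head=-1 tape=1[1]011   (P,1)→(Q,0,left)
state=Q head=-2 tape=[1]0011   (Q,1)→(P,.,right)
state=P head=-1 tape=.[0]011   (P,0)→(R,1,right)
state=R head=0 tape=.1[0]11   (R,0)→(S,0,right)
state=S head=1 tape=.10[1]1   (S,1)→(Q,1,left)
state=Q head=0 tape=.1[0]11   (Q,0)→(H,0,right)
state=H head=1 tape=.10[1]1
M halts after 9 transitions.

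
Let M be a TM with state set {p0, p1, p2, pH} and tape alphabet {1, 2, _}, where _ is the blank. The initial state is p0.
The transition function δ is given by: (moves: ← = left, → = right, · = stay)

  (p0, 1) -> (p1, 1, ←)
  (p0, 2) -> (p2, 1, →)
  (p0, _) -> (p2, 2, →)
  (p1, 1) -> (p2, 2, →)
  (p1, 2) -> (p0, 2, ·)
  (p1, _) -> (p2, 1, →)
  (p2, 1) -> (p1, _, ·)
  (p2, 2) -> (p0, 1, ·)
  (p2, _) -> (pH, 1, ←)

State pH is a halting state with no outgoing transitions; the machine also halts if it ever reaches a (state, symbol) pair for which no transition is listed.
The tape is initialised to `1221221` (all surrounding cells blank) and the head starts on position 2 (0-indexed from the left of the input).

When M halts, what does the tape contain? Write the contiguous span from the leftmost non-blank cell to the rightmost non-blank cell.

p0 | 12[2]1221_   read 2 → write 1, move →, go to p2
p2 | 121[1]221_   read 1 → write _, move ·, go to p1
p1 | 121[_]221_   read _ → write 1, move →, go to p2
p2 | 1211[2]21_   read 2 → write 1, move ·, go to p0
p0 | 1211[1]21_   read 1 → write 1, move ←, go to p1
p1 | 121[1]121_   read 1 → write 2, move →, go to p2
p2 | 1212[1]21_   read 1 → write _, move ·, go to p1
p1 | 1212[_]21_   read _ → write 1, move →, go to p2
p2 | 12121[2]1_   read 2 → write 1, move ·, go to p0
p0 | 12121[1]1_   read 1 → write 1, move ←, go to p1
p1 | 1212[1]11_   read 1 → write 2, move →, go to p2
p2 | 12122[1]1_   read 1 → write _, move ·, go to p1
p1 | 12122[_]1_   read _ → write 1, move →, go to p2
p2 | 121221[1]_   read 1 → write _, move ·, go to p1
p1 | 121221[_]_   read _ → write 1, move →, go to p2
p2 | 1212211[_]   read _ → write 1, move ←, go to pH
pH | 121221[1]1
The non-blank tape span at halt is 12122111.

12122111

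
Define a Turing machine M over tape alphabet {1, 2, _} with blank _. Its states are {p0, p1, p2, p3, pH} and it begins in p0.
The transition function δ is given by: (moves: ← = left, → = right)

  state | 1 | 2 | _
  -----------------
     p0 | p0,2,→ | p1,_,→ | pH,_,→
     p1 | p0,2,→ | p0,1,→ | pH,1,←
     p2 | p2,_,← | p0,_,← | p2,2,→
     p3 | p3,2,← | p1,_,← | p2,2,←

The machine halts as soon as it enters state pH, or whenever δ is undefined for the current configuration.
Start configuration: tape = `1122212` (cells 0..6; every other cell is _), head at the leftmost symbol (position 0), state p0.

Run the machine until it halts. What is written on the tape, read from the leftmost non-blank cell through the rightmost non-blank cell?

p0 | [1]122212_   read 1 → write 2, move →, go to p0
p0 | 2[1]22212_   read 1 → write 2, move →, go to p0
p0 | 22[2]2212_   read 2 → write _, move →, go to p1
p1 | 22_[2]212_   read 2 → write 1, move →, go to p0
p0 | 22_1[2]12_   read 2 → write _, move →, go to p1
p1 | 22_1_[1]2_   read 1 → write 2, move →, go to p0
p0 | 22_1_2[2]_   read 2 → write _, move →, go to p1
p1 | 22_1_2_[_]   read _ → write 1, move ←, go to pH
pH | 22_1_2[_]1
The non-blank tape span at halt is 22_1_2_1.

22_1_2_1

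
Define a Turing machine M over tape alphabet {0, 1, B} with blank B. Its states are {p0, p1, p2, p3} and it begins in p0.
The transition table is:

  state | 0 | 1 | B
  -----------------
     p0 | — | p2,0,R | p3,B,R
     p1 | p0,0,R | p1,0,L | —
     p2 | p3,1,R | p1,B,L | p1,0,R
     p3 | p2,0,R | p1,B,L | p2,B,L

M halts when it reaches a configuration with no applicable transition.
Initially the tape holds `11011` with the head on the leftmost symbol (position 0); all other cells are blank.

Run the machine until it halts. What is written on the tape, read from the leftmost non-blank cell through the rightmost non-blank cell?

0B0

state=p0 head=0 tape=[1]1011   (p0,1)→(p2,0,R)
state=p2 head=1 tape=0[1]011   (p2,1)→(p1,B,L)
state=p1 head=0 tape=[0]B011   (p1,0)→(p0,0,R)
state=p0 head=1 tape=0[B]011   (p0,B)→(p3,B,R)
state=p3 head=2 tape=0B[0]11   (p3,0)→(p2,0,R)
state=p2 head=3 tape=0B0[1]1   (p2,1)→(p1,B,L)
state=p1 head=2 tape=0B[0]B1   (p1,0)→(p0,0,R)
state=p0 head=3 tape=0B0[B]1   (p0,B)→(p3,B,R)
state=p3 head=4 tape=0B0B[1]   (p3,1)→(p1,B,L)
state=p1 head=3 tape=0B0[B]B
The non-blank tape span at halt is 0B0.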